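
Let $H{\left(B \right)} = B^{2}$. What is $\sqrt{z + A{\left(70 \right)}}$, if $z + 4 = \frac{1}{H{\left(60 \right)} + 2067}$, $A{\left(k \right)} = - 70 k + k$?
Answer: $\frac{i \sqrt{155243367759}}{5667} \approx 69.527 i$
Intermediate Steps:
$A{\left(k \right)} = - 69 k$
$z = - \frac{22667}{5667}$ ($z = -4 + \frac{1}{60^{2} + 2067} = -4 + \frac{1}{3600 + 2067} = -4 + \frac{1}{5667} = - \frac{22667}{5667} \approx -3.9998$)
$\sqrt{z + A{\left(70 \right)}} = \sqrt{- \frac{22667}{5667} - 4830} = \sqrt{- \frac{27394277}{5667}} = \frac{i \sqrt{155243367759}}{5667}$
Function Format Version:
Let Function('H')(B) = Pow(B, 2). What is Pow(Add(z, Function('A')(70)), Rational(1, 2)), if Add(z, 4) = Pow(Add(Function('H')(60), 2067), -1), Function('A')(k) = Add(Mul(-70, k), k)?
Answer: Mul(Rational(1, 5667), I, Pow(155243367759, Rational(1, 2))) ≈ Mul(69.527, I)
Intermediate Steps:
Function('A')(k) = Mul(-69, k)
z = Rational(-22667, 5667) (z = Add(-4, Pow(Add(Pow(60, 2), 2067), -1)) = Add(-4, Pow(Add(3600, 2067), -1)) = Add(-4, Pow(5667, -1)) = Add(-4, Rational(1, 5667)) = Rational(-22667, 5667) ≈ -3.9998)
Pow(Add(z, Function('A')(70)), Rational(1, 2)) = Pow(Add(Rational(-22667, 5667), Mul(-69, 70)), Rational(1, 2)) = Pow(Add(Rational(-22667, 5667), -4830), Rational(1, 2)) = Pow(Rational(-27394277, 5667), Rational(1, 2)) = Mul(Rational(1, 5667), I, Pow(155243367759, Rational(1, 2)))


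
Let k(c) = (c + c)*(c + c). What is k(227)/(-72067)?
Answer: -206116/72067 ≈ -2.8601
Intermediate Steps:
k(c) = 4*c**2 (k(c) = (2*c)*(2*c) = 4*c**2)
k(227)/(-72067) = (4*227**2)/(-72067) = (4*51529)*(-1/72067) = 206116*(-1/72067) = -206116/72067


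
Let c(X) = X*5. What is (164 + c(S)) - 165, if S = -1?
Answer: -6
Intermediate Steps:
c(X) = 5*X
(164 + c(S)) - 165 = (164 + 5*(-1)) - 165 = (164 - 5) - 165 = 159 - 165 = -6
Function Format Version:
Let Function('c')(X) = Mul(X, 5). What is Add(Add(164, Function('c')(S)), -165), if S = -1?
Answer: -6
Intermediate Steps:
Function('c')(X) = Mul(5, X)
Add(Add(164, Function('c')(S)), -165) = Add(Add(164, Mul(5, -1)), -165) = Add(Add(164, -5), -165) = Add(159, -165) = -6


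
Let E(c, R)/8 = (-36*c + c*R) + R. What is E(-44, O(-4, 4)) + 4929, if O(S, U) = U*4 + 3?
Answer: 11065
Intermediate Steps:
O(S, U) = 3 + 4*U (O(S, U) = 4*U + 3 = 3 + 4*U)
E(c, R) = -288*c + 8*R + 8*R*c (E(c, R) = 8*((-36*c + c*R) + R) = 8*((-36*c + R*c) + R) = 8*(R - 36*c + R*c) = -288*c + 8*R + 8*R*c)
E(-44, O(-4, 4)) + 4929 = (-288*(-44) + 8*(3 + 4*4) + 8*(3 + 4*4)*(-44)) + 4929 = (12672 + 8*(3 + 16) + 8*(3 + 16)*(-44)) + 4929 = (12672 + 8*19 + 8*19*(-44)) + 4929 = (12672 + 152 - 6688) + 4929 = 6136 + 4929 = 11065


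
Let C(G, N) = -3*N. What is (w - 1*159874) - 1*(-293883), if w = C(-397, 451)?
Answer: 132656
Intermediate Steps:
w = -1353 (w = -3*451 = -1353)
(w - 1*159874) - 1*(-293883) = (-1353 - 1*159874) - 1*(-293883) = (-1353 - 159874) + 293883 = -161227 + 293883 = 132656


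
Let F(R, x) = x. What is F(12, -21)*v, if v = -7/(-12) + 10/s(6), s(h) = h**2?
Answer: -217/12 ≈ -18.083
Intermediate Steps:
v = 31/36 (v = -7/(-12) + 10/(6**2) = -7*(-1/12) + 10/36 = 7/12 + 10*(1/36) = 7/12 + 5/18 = 31/36 ≈ 0.86111)
F(12, -21)*v = -21*31/36 = -217/12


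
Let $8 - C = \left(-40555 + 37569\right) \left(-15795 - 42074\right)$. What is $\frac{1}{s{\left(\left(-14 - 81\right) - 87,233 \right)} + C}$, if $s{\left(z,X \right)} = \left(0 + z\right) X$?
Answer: $- \frac{1}{172839232} \approx -5.7857 \cdot 10^{-9}$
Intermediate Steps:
$s{\left(z,X \right)} = X z$ ($s{\left(z,X \right)} = z X = X z$)
$C = -172796826$ ($C = 8 - \left(-40555 + 37569\right) \left(-15795 - 42074\right) = 8 - \left(-2986\right) \left(-57869\right) = 8 - 172796834 = -172796826$)
$\frac{1}{s{\left(\left(-14 - 81\right) - 87,233 \right)} + C} = \frac{1}{233 \left(\left(-14 - 81\right) - 87\right) - 172796826} = \frac{1}{233 \left(-95 - 87\right) - 172796826} = \frac{1}{233 \left(-182\right) - 172796826} = \frac{1}{-42406 - 172796826} = \frac{1}{-172839232} = - \frac{1}{172839232}$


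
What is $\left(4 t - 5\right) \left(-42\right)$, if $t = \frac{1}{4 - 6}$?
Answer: $294$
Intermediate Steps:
$t = - \frac{1}{2}$ ($t = \frac{1}{4 - 6} = \frac{1}{-2} = - \frac{1}{2} \approx -0.5$)
$\left(4 t - 5\right) \left(-42\right) = \left(4 \left(- \frac{1}{2}\right) - 5\right) \left(-42\right) = \left(-2 - 5\right) \left(-42\right) = \left(-7\right) \left(-42\right) = 294$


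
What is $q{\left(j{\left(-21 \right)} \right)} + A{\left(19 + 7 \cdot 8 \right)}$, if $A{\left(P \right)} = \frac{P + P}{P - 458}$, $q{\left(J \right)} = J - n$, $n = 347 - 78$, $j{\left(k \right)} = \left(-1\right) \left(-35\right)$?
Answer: $- \frac{89772}{383} \approx -234.39$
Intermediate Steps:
$j{\left(k \right)} = 35$
$n = 269$
$q{\left(J \right)} = -269 + J$ ($q{\left(J \right)} = J - 269 = -269 + J$)
$A{\left(P \right)} = \frac{2 P}{-458 + P}$
$q{\left(j{\left(-21 \right)} \right)} + A{\left(19 + 7 \cdot 8 \right)} = \left(-269 + 35\right) + \frac{2 \left(19 + 7 \cdot 8\right)}{-458 + \left(19 + 7 \cdot 8\right)} = -234 + \frac{2 \left(19 + 56\right)}{-458 + \left(19 + 56\right)} = -234 + 2 \cdot 75 \frac{1}{-458 + 75} = -234 + 2 \cdot 75 \frac{1}{-383} = -234 + 2 \cdot 75 \left(- \frac{1}{383}\right) = -234 - \frac{150}{383} = - \frac{89772}{383}$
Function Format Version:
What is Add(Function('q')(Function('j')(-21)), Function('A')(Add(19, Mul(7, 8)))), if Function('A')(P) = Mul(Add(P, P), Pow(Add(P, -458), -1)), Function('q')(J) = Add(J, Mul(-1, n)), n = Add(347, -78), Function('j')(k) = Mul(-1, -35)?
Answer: Rational(-89772, 383) ≈ -234.39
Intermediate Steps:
Function('j')(k) = 35
n = 269
Function('q')(J) = Add(-269, J) (Function('q')(J) = Add(J, Mul(-1, 269)) = Add(J, -269) = Add(-269, J))
Function('A')(P) = Mul(2, P, Pow(Add(-458, P), -1)) (Function('A')(P) = Mul(Mul(2, P), Pow(Add(-458, P), -1)) = Mul(2, P, Pow(Add(-458, P), -1)))
Add(Function('q')(Function('j')(-21)), Function('A')(Add(19, Mul(7, 8)))) = Add(Add(-269, 35), Mul(2, Add(19, Mul(7, 8)), Pow(Add(-458, Add(19, Mul(7, 8))), -1))) = Add(-234, Mul(2, Add(19, 56), Pow(Add(-458, Add(19, 56)), -1))) = Add(-234, Mul(2, 75, Pow(Add(-458, 75), -1))) = Add(-234, Mul(2, 75, Pow(-383, -1))) = Add(-234, Mul(2, 75, Rational(-1, 383))) = Add(-234, Rational(-150, 383)) = Rational(-89772, 383)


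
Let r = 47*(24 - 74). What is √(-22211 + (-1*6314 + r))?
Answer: 5*I*√1235 ≈ 175.71*I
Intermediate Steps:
r = -2350 (r = 47*(-50) = -2350)
√(-22211 + (-1*6314 + r)) = √(-22211 + (-1*6314 - 2350)) = √(-22211 + (-6314 - 2350)) = √(-22211 - 8664) = √(-30875) = 5*I*√1235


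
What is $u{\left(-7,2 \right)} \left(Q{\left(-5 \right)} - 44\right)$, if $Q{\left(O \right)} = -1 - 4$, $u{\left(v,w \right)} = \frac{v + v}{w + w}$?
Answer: $\frac{343}{2} \approx 171.5$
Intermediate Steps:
$u{\left(v,w \right)} = \frac{v}{w}$ ($u{\left(v,w \right)} = \frac{2 v}{2 w} = 2 v \frac{1}{2 w} = \frac{v}{w}$)
$Q{\left(O \right)} = -5$ ($Q{\left(O \right)} = -1 - 4 = -5$)
$u{\left(-7,2 \right)} \left(Q{\left(-5 \right)} - 44\right) = - \frac{7}{2} \left(-5 - 44\right) = \left(-7\right) \frac{1}{2} \left(-49\right) = \left(- \frac{7}{2}\right) \left(-49\right) = \frac{343}{2}$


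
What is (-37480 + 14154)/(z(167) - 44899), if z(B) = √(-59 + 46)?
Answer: 523657037/1007960107 + 11663*I*√13/1007960107 ≈ 0.51952 + 4.1719e-5*I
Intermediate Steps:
z(B) = I*√13 (z(B) = √(-13) = I*√13)
(-37480 + 14154)/(z(167) - 44899) = (-37480 + 14154)/(I*√13 - 44899) = -23326/(-44899 + I*√13)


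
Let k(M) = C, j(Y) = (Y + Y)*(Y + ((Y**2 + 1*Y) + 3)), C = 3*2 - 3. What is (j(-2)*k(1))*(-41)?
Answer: 1476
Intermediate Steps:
C = 3 (C = 6 - 3 = 3)
j(Y) = 2*Y*(3 + Y**2 + 2*Y) (j(Y) = (2*Y)*(Y + ((Y**2 + Y) + 3)) = (2*Y)*(Y + ((Y + Y**2) + 3)) = (2*Y)*(Y + (3 + Y + Y**2)) = (2*Y)*(3 + Y**2 + 2*Y) = 2*Y*(3 + Y**2 + 2*Y))
k(M) = 3
(j(-2)*k(1))*(-41) = ((2*(-2)*(3 + (-2)**2 + 2*(-2)))*3)*(-41) = ((2*(-2)*(3 + 4 - 4))*3)*(-41) = ((2*(-2)*3)*3)*(-41) = -12*3*(-41) = -36*(-41) = 1476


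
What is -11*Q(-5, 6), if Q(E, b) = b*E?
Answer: 330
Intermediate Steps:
Q(E, b) = E*b
-11*Q(-5, 6) = -(-55)*6 = -11*(-30) = 330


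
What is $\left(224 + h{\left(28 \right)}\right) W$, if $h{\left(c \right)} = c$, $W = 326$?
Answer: $82152$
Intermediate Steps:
$\left(224 + h{\left(28 \right)}\right) W = \left(224 + 28\right) 326 = 252 \cdot 326 = 82152$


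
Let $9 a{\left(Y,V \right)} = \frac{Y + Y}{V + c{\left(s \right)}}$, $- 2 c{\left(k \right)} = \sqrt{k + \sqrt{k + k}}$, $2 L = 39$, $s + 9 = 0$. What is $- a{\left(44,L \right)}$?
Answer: $\frac{176}{9 \left(-39 + \sqrt{3} \sqrt{-3 + i \sqrt{2}}\right)} \approx -0.50717 - 0.040749 i$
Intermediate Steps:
$s = -9$ ($s = -9 + 0 = -9$)
$L = \frac{39}{2}$ ($L = \frac{1}{2} \cdot 39 = \frac{39}{2} \approx 19.5$)
$c{\left(k \right)} = - \frac{\sqrt{k + \sqrt{2} \sqrt{k}}}{2}$ ($c{\left(k \right)} = - \frac{\sqrt{k + \sqrt{k + k}}}{2} = - \frac{\sqrt{k + \sqrt{2 k}}}{2} = - \frac{\sqrt{k + \sqrt{2} \sqrt{k}}}{2}$)
$a{\left(Y,V \right)} = \frac{2 Y}{9 \left(V - \frac{\sqrt{-9 + 3 i \sqrt{2}}}{2}\right)}$ ($a{\left(Y,V \right)} = \frac{\left(Y + Y\right) \frac{1}{V - \frac{\sqrt{-9 + \sqrt{2} \sqrt{-9}}}{2}}}{9} = \frac{2 Y \frac{1}{V - \frac{\sqrt{-9 + \sqrt{2} \cdot 3 i}}{2}}}{9} = \frac{2 Y \frac{1}{V - \frac{\sqrt{-9 + 3 i \sqrt{2}}}{2}}}{9} = \frac{2 Y}{9 \left(V - \frac{\sqrt{-9 + 3 i \sqrt{2}}}{2}\right)}$)
$- a{\left(44,L \right)} = - \frac{4 \cdot 44}{9 \left(2 \cdot \frac{39}{2} - \sqrt{3} \sqrt{-3 + i \sqrt{2}}\right)} = - \frac{4 \cdot 44}{9 \left(39 - \sqrt{3} \sqrt{-3 + i \sqrt{2}}\right)} = - \frac{176}{9 \left(39 - \sqrt{3} \sqrt{-3 + i \sqrt{2}}\right)}$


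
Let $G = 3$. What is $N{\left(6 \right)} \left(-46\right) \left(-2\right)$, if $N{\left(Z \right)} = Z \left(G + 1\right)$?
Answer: $2208$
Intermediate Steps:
$N{\left(Z \right)} = 4 Z$ ($N{\left(Z \right)} = Z \left(3 + 1\right) = Z 4 = 4 Z$)
$N{\left(6 \right)} \left(-46\right) \left(-2\right) = 4 \cdot 6 \left(-46\right) \left(-2\right) = 24 \left(-46\right) \left(-2\right) = \left(-1104\right) \left(-2\right) = 2208$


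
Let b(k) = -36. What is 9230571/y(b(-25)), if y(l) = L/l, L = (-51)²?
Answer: -36922284/289 ≈ -1.2776e+5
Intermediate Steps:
L = 2601
y(l) = 2601/l
9230571/y(b(-25)) = 9230571/((2601/(-36))) = 9230571/((2601*(-1/36))) = 9230571/(-289/4) = 9230571*(-4/289) = -36922284/289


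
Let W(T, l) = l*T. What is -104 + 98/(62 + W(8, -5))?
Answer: -1095/11 ≈ -99.545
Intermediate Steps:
W(T, l) = T*l
-104 + 98/(62 + W(8, -5)) = -104 + 98/(62 + 8*(-5)) = -104 + 98/(62 - 40) = -104 + 98/22 = -104 + (1/22)*98 = -104 + 49/11 = -1095/11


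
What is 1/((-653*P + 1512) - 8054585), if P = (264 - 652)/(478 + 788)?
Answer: -633/5097468527 ≈ -1.2418e-7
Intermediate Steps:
P = -194/633 (P = -388/1266 = -388*1/1266 = -194/633 ≈ -0.30648)
1/((-653*P + 1512) - 8054585) = 1/((-653*(-194/633) + 1512) - 8054585) = 1/((126682/633 + 1512) - 8054585) = 1/(1083778/633 - 8054585) = 1/(-5097468527/633) = -633/5097468527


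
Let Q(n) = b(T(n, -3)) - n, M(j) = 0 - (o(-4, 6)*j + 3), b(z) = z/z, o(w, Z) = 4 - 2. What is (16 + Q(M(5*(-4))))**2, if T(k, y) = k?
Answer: 400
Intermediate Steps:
o(w, Z) = 2
b(z) = 1
M(j) = -3 - 2*j (M(j) = 0 - (2*j + 3) = 0 - (3 + 2*j) = 0 + (-3 - 2*j) = -3 - 2*j)
Q(n) = 1 - n
(16 + Q(M(5*(-4))))**2 = (16 + (1 - (-3 - 10*(-4))))**2 = (16 + (1 - (-3 - 2*(-20))))**2 = (16 + (1 - (-3 + 40)))**2 = (16 + (1 - 1*37))**2 = (16 + (1 - 37))**2 = (16 - 36)**2 = (-20)**2 = 400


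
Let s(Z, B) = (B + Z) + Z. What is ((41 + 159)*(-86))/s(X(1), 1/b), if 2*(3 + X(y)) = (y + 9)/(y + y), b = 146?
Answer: 502240/29 ≈ 17319.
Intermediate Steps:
X(y) = -3 + (9 + y)/(4*y) (X(y) = -3 + ((y + 9)/(y + y))/2 = -3 + ((9 + y)/((2*y)))/2 = -3 + ((9 + y)*(1/(2*y)))/2 = -3 + ((9 + y)/(2*y))/2 = -3 + (9 + y)/(4*y))
s(Z, B) = B + 2*Z
((41 + 159)*(-86))/s(X(1), 1/b) = ((41 + 159)*(-86))/(1/146 + 2*((1/4)*(9 - 11*1)/1)) = (200*(-86))/(1/146 + 2*((1/4)*1*(9 - 11))) = -17200/(1/146 + 2*((1/4)*1*(-2))) = -17200/(1/146 + 2*(-1/2)) = -17200/(1/146 - 1) = -17200/(-145/146) = -17200*(-146/145) = 502240/29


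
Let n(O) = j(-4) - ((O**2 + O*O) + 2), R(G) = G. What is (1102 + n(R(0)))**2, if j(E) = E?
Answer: 1201216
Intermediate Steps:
n(O) = -6 - 2*O**2 (n(O) = -4 - ((O**2 + O*O) + 2) = -4 - ((O**2 + O**2) + 2) = -4 - (2*O**2 + 2) = -4 - (2 + 2*O**2) = -4 + (-2 - 2*O**2) = -6 - 2*O**2)
(1102 + n(R(0)))**2 = (1102 + (-6 - 2*0**2))**2 = (1102 + (-6 - 2*0))**2 = (1102 + (-6 + 0))**2 = (1102 - 6)**2 = 1096**2 = 1201216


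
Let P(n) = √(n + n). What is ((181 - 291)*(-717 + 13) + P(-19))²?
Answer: (77440 + I*√38)² ≈ 5.997e+9 + 9.5e+5*I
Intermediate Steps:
P(n) = √2*√n (P(n) = √(2*n) = √2*√n)
((181 - 291)*(-717 + 13) + P(-19))² = ((181 - 291)*(-717 + 13) + √2*√(-19))² = (-110*(-704) + √2*(I*√19))² = (77440 + I*√38)²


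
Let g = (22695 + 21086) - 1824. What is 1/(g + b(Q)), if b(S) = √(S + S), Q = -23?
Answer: 41957/1760389895 - I*√46/1760389895 ≈ 2.3834e-5 - 3.8527e-9*I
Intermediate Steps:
b(S) = √2*√S (b(S) = √(2*S) = √2*√S)
g = 41957 (g = 43781 - 1824 = 41957)
1/(g + b(Q)) = 1/(41957 + √2*√(-23)) = 1/(41957 + √2*(I*√23)) = 1/(41957 + I*√46)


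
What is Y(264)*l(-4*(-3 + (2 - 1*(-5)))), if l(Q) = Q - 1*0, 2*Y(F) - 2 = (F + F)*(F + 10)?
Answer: -1157392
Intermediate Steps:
Y(F) = 1 + F*(10 + F) (Y(F) = 1 + ((F + F)*(F + 10))/2 = 1 + ((2*F)*(10 + F))/2 = 1 + (2*F*(10 + F))/2 = 1 + F*(10 + F))
l(Q) = Q (l(Q) = Q + 0 = Q)
Y(264)*l(-4*(-3 + (2 - 1*(-5)))) = (1 + 264**2 + 10*264)*(-4*(-3 + (2 - 1*(-5)))) = (1 + 69696 + 2640)*(-4*(-3 + (2 + 5))) = 72337*(-4*(-3 + 7)) = 72337*(-4*4) = 72337*(-16) = -1157392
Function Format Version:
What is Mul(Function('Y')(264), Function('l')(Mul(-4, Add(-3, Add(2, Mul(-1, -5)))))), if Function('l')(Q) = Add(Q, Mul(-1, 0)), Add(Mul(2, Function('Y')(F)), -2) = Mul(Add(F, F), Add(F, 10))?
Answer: -1157392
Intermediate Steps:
Function('Y')(F) = Add(1, Mul(F, Add(10, F))) (Function('Y')(F) = Add(1, Mul(Rational(1, 2), Mul(Add(F, F), Add(F, 10)))) = Add(1, Mul(Rational(1, 2), Mul(Mul(2, F), Add(10, F)))) = Add(1, Mul(Rational(1, 2), Mul(2, F, Add(10, F)))) = Add(1, Mul(F, Add(10, F))))
Function('l')(Q) = Q (Function('l')(Q) = Add(Q, 0) = Q)
Mul(Function('Y')(264), Function('l')(Mul(-4, Add(-3, Add(2, Mul(-1, -5)))))) = Mul(Add(1, Pow(264, 2), Mul(10, 264)), Mul(-4, Add(-3, Add(2, Mul(-1, -5))))) = Mul(Add(1, 69696, 2640), Mul(-4, Add(-3, Add(2, 5)))) = Mul(72337, Mul(-4, Add(-3, 7))) = Mul(72337, Mul(-4, 4)) = Mul(72337, -16) = -1157392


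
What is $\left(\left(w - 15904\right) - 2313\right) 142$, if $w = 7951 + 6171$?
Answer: $-581490$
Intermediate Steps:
$w = 14122$
$\left(\left(w - 15904\right) - 2313\right) 142 = \left(\left(14122 - 15904\right) - 2313\right) 142 = \left(-1782 - 2313\right) 142 = \left(-4095\right) 142 = -581490$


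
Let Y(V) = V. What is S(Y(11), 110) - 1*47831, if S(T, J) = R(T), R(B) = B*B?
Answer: -47710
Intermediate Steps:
R(B) = B**2
S(T, J) = T**2
S(Y(11), 110) - 1*47831 = 11**2 - 1*47831 = 121 - 47831 = -47710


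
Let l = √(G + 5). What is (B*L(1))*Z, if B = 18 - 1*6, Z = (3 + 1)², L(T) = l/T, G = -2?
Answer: 192*√3 ≈ 332.55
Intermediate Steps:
l = √3 (l = √(-2 + 5) = √3 ≈ 1.7320)
L(T) = √3/T
Z = 16 (Z = 4² = 16)
B = 12 (B = 18 - 6 = 12)
(B*L(1))*Z = (12*(√3/1))*16 = (12*(√3*1))*16 = (12*√3)*16 = 192*√3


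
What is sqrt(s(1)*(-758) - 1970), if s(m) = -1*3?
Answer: 4*sqrt(19) ≈ 17.436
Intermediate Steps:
s(m) = -3
sqrt(s(1)*(-758) - 1970) = sqrt(-3*(-758) - 1970) = sqrt(2274 - 1970) = sqrt(304) = 4*sqrt(19)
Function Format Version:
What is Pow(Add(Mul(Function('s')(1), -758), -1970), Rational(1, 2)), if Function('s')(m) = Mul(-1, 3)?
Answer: Mul(4, Pow(19, Rational(1, 2))) ≈ 17.436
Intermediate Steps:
Function('s')(m) = -3
Pow(Add(Mul(Function('s')(1), -758), -1970), Rational(1, 2)) = Pow(Add(Mul(-3, -758), -1970), Rational(1, 2)) = Pow(Add(2274, -1970), Rational(1, 2)) = Pow(304, Rational(1, 2)) = Mul(4, Pow(19, Rational(1, 2)))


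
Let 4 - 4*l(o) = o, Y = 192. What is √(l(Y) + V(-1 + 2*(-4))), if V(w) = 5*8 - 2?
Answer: 3*I ≈ 3.0*I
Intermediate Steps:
V(w) = 38 (V(w) = 40 - 2 = 38)
l(o) = 1 - o/4
√(l(Y) + V(-1 + 2*(-4))) = √((1 - ¼*192) + 38) = √((1 - 48) + 38) = √(-47 + 38) = √(-9) = 3*I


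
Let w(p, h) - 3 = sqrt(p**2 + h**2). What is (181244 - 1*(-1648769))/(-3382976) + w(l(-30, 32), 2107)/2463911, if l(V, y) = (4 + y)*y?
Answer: -4508979011915/8335351779136 + sqrt(5766553)/2463911 ≈ -0.53997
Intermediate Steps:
l(V, y) = y*(4 + y)
w(p, h) = 3 + sqrt(h**2 + p**2) (w(p, h) = 3 + sqrt(p**2 + h**2) = 3 + sqrt(h**2 + p**2))
(181244 - 1*(-1648769))/(-3382976) + w(l(-30, 32), 2107)/2463911 = (181244 - 1*(-1648769))/(-3382976) + (3 + sqrt(2107**2 + (32*(4 + 32))**2))/2463911 = (181244 + 1648769)*(-1/3382976) + (3 + sqrt(4439449 + (32*36)**2))*(1/2463911) = 1830013*(-1/3382976) + (3 + sqrt(4439449 + 1152**2))*(1/2463911) = -1830013/3382976 + (3 + sqrt(4439449 + 1327104))*(1/2463911) = -1830013/3382976 + (3 + sqrt(5766553))*(1/2463911) = -1830013/3382976 + (3/2463911 + sqrt(5766553)/2463911) = -4508979011915/8335351779136 + sqrt(5766553)/2463911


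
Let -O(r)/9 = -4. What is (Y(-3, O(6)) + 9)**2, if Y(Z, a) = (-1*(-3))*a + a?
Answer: 23409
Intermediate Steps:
O(r) = 36 (O(r) = -9*(-4) = 36)
Y(Z, a) = 4*a (Y(Z, a) = 3*a + a = 4*a)
(Y(-3, O(6)) + 9)**2 = (4*36 + 9)**2 = (144 + 9)**2 = 153**2 = 23409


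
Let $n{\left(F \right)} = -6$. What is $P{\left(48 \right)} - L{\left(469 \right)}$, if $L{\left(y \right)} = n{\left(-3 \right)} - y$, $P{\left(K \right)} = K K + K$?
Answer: $2827$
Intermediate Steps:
$P{\left(K \right)} = K + K^{2}$ ($P{\left(K \right)} = K^{2} + K = K + K^{2}$)
$L{\left(y \right)} = -6 - y$
$P{\left(48 \right)} - L{\left(469 \right)} = 48 \left(1 + 48\right) - \left(-6 - 469\right) = 48 \cdot 49 - \left(-6 - 469\right) = 2352 - -475 = 2352 + 475 = 2827$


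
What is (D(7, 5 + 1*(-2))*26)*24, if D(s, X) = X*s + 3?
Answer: 14976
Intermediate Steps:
D(s, X) = 3 + X*s
(D(7, 5 + 1*(-2))*26)*24 = ((3 + (5 + 1*(-2))*7)*26)*24 = ((3 + (5 - 2)*7)*26)*24 = ((3 + 3*7)*26)*24 = ((3 + 21)*26)*24 = (24*26)*24 = 624*24 = 14976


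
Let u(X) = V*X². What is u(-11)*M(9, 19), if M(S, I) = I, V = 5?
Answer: 11495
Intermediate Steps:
u(X) = 5*X²
u(-11)*M(9, 19) = (5*(-11)²)*19 = (5*121)*19 = 605*19 = 11495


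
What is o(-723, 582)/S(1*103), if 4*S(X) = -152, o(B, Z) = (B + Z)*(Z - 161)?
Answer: 59361/38 ≈ 1562.1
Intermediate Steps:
o(B, Z) = (-161 + Z)*(B + Z) (o(B, Z) = (B + Z)*(-161 + Z) = (-161 + Z)*(B + Z))
S(X) = -38 (S(X) = (¼)*(-152) = -38)
o(-723, 582)/S(1*103) = (582² - 161*(-723) - 161*582 - 723*582)/(-38) = (338724 + 116403 - 93702 - 420786)*(-1/38) = -59361*(-1/38) = 59361/38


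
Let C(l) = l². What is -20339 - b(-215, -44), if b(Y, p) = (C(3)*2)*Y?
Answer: -16469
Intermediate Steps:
b(Y, p) = 18*Y (b(Y, p) = (3²*2)*Y = (9*2)*Y = 18*Y)
-20339 - b(-215, -44) = -20339 - 18*(-215) = -20339 - 1*(-3870) = -20339 + 3870 = -16469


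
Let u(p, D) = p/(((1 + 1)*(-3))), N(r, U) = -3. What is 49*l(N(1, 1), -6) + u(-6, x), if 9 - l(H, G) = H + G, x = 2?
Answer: 883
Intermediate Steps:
u(p, D) = -p/6 (u(p, D) = p/((2*(-3))) = p/(-6) = p*(-⅙) = -p/6)
l(H, G) = 9 - G - H (l(H, G) = 9 - (H + G) = 9 - (G + H) = 9 + (-G - H) = 9 - G - H)
49*l(N(1, 1), -6) + u(-6, x) = 49*(9 - 1*(-6) - 1*(-3)) - ⅙*(-6) = 49*(9 + 6 + 3) + 1 = 49*18 + 1 = 882 + 1 = 883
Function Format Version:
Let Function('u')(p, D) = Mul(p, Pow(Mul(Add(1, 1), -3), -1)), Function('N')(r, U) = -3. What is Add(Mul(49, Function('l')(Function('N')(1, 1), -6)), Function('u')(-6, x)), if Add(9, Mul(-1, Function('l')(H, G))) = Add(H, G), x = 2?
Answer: 883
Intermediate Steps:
Function('u')(p, D) = Mul(Rational(-1, 6), p) (Function('u')(p, D) = Mul(p, Pow(Mul(2, -3), -1)) = Mul(p, Pow(-6, -1)) = Mul(p, Rational(-1, 6)) = Mul(Rational(-1, 6), p))
Function('l')(H, G) = Add(9, Mul(-1, G), Mul(-1, H)) (Function('l')(H, G) = Add(9, Mul(-1, Add(H, G))) = Add(9, Mul(-1, Add(G, H))) = Add(9, Add(Mul(-1, G), Mul(-1, H))) = Add(9, Mul(-1, G), Mul(-1, H)))
Add(Mul(49, Function('l')(Function('N')(1, 1), -6)), Function('u')(-6, x)) = Add(Mul(49, Add(9, Mul(-1, -6), Mul(-1, -3))), Mul(Rational(-1, 6), -6)) = Add(Mul(49, Add(9, 6, 3)), 1) = Add(Mul(49, 18), 1) = Add(882, 1) = 883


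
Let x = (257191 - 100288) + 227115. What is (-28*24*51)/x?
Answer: -5712/64003 ≈ -0.089246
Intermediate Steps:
x = 384018 (x = 156903 + 227115 = 384018)
(-28*24*51)/x = (-28*24*51)/384018 = -672*51*(1/384018) = -34272*1/384018 = -5712/64003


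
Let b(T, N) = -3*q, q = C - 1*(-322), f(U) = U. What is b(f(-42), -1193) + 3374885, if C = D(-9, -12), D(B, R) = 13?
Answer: 3373880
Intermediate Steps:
C = 13
q = 335 (q = 13 - 1*(-322) = 13 + 322 = 335)
b(T, N) = -1005 (b(T, N) = -3*335 = -1005)
b(f(-42), -1193) + 3374885 = -1005 + 3374885 = 3373880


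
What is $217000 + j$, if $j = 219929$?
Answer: $436929$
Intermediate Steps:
$217000 + j = 217000 + 219929 = 436929$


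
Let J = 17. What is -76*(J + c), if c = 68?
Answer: -6460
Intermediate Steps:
-76*(J + c) = -76*(17 + 68) = -76*85 = -6460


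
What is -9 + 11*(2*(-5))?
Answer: -119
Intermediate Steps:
-9 + 11*(2*(-5)) = -9 + 11*(-10) = -9 - 110 = -119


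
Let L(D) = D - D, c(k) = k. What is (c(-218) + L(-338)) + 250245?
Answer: 250027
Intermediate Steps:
L(D) = 0
(c(-218) + L(-338)) + 250245 = (-218 + 0) + 250245 = -218 + 250245 = 250027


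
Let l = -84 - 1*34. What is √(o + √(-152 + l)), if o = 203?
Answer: √(203 + 3*I*√30) ≈ 14.259 + 0.57617*I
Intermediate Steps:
l = -118 (l = -84 - 34 = -118)
√(o + √(-152 + l)) = √(203 + √(-152 - 118)) = √(203 + √(-270)) = √(203 + 3*I*√30)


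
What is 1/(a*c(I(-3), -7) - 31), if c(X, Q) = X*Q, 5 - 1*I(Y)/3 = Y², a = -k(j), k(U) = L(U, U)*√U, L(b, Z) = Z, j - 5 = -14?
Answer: -31/5144785 - 2268*I/5144785 ≈ -6.0255e-6 - 0.00044083*I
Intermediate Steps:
j = -9 (j = 5 - 14 = -9)
k(U) = U^(3/2) (k(U) = U*√U = U^(3/2))
a = 27*I (a = -(-9)^(3/2) = -(-27)*I = 27*I ≈ 27.0*I)
I(Y) = 15 - 3*Y²
c(X, Q) = Q*X
1/(a*c(I(-3), -7) - 31) = 1/((27*I)*(-7*(15 - 3*(-3)²)) - 31) = 1/((27*I)*(-7*(15 - 3*9)) - 31) = 1/((27*I)*(-7*(15 - 27)) - 31) = 1/((27*I)*(-7*(-12)) - 31) = 1/((27*I)*84 - 31) = 1/(2268*I - 31) = 1/(-31 + 2268*I) = (-31 - 2268*I)/5144785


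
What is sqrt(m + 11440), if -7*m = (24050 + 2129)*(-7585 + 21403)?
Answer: I*sqrt(51665906) ≈ 7187.9*I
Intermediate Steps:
m = -51677346 (m = -(24050 + 2129)*(-7585 + 21403)/7 = -26179*13818/7 = -1/7*361741422 = -51677346)
sqrt(m + 11440) = sqrt(-51677346 + 11440) = sqrt(-51665906) = I*sqrt(51665906)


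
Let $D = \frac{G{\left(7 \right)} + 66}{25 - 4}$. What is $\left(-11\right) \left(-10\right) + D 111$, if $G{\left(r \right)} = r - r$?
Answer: $\frac{3212}{7} \approx 458.86$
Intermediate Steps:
$G{\left(r \right)} = 0$
$D = \frac{22}{7}$ ($D = \frac{0 + 66}{25 - 4} = \frac{66}{21} = 66 \cdot \frac{1}{21} = \frac{22}{7} \approx 3.1429$)
$\left(-11\right) \left(-10\right) + D 111 = \left(-11\right) \left(-10\right) + \frac{22}{7} \cdot 111 = 110 + \frac{2442}{7} = \frac{3212}{7}$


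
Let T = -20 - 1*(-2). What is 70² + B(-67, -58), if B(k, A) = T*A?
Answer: 5944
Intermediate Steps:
T = -18 (T = -20 + 2 = -18)
B(k, A) = -18*A
70² + B(-67, -58) = 70² - 18*(-58) = 4900 + 1044 = 5944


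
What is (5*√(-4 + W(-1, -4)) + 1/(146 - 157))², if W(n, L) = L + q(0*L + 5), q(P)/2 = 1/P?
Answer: (-1 + 11*I*√190)²/121 ≈ -189.99 - 2.5062*I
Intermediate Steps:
q(P) = 2/P
W(n, L) = ⅖ + L (W(n, L) = L + 2/(0*L + 5) = L + 2/(0 + 5) = L + 2/5 = L + 2*(⅕) = L + ⅖ = ⅖ + L)
(5*√(-4 + W(-1, -4)) + 1/(146 - 157))² = (5*√(-4 + (⅖ - 4)) + 1/(146 - 157))² = (5*√(-4 - 18/5) + 1/(-11))² = (5*√(-38/5) - 1/11)² = (5*(I*√190/5) - 1/11)² = (I*√190 - 1/11)² = (-1/11 + I*√190)²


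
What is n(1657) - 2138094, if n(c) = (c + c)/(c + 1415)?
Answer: -3284110727/1536 ≈ -2.1381e+6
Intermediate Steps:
n(c) = 2*c/(1415 + c) (n(c) = (2*c)/(1415 + c) = 2*c/(1415 + c))
n(1657) - 2138094 = 2*1657/(1415 + 1657) - 2138094 = 2*1657/3072 - 2138094 = 2*1657*(1/3072) - 2138094 = 1657/1536 - 2138094 = -3284110727/1536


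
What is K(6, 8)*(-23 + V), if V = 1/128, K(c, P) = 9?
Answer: -26487/128 ≈ -206.93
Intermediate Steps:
V = 1/128 ≈ 0.0078125
K(6, 8)*(-23 + V) = 9*(-23 + 1/128) = 9*(-2943/128) = -26487/128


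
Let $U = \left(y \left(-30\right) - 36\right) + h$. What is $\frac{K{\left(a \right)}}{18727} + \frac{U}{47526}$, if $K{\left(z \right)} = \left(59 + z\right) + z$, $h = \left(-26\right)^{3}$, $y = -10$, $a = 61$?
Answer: $- \frac{157799809}{445009701} \approx -0.3546$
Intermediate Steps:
$h = -17576$
$K{\left(z \right)} = 59 + 2 z$
$U = -17312$ ($U = \left(\left(-10\right) \left(-30\right) - 36\right) - 17576 = \left(300 - 36\right) - 17576 = 264 - 17576 = -17312$)
$\frac{K{\left(a \right)}}{18727} + \frac{U}{47526} = \frac{59 + 2 \cdot 61}{18727} - \frac{17312}{47526} = \left(59 + 122\right) \frac{1}{18727} - \frac{8656}{23763} = 181 \cdot \frac{1}{18727} - \frac{8656}{23763} = \frac{181}{18727} - \frac{8656}{23763} = - \frac{157799809}{445009701}$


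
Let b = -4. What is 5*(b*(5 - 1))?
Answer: -80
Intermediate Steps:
5*(b*(5 - 1)) = 5*(-4*(5 - 1)) = 5*(-4*4) = 5*(-16) = -80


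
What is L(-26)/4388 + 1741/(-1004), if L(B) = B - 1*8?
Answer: -1918411/1101388 ≈ -1.7418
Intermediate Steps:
L(B) = -8 + B (L(B) = B - 8 = -8 + B)
L(-26)/4388 + 1741/(-1004) = (-8 - 26)/4388 + 1741/(-1004) = -34*1/4388 + 1741*(-1/1004) = -17/2194 - 1741/1004 = -1918411/1101388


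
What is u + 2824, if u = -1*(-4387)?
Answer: 7211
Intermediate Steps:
u = 4387
u + 2824 = 4387 + 2824 = 7211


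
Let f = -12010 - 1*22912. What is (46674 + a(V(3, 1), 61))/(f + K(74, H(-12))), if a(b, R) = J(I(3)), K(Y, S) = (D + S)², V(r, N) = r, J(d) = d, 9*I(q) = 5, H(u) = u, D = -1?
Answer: -420071/312777 ≈ -1.3430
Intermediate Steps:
I(q) = 5/9 (I(q) = (⅑)*5 = 5/9)
K(Y, S) = (-1 + S)²
f = -34922 (f = -12010 - 22912 = -34922)
a(b, R) = 5/9
(46674 + a(V(3, 1), 61))/(f + K(74, H(-12))) = (46674 + 5/9)/(-34922 + (-1 - 12)²) = 420071/(9*(-34922 + (-13)²)) = 420071/(9*(-34922 + 169)) = (420071/9)/(-34753) = (420071/9)*(-1/34753) = -420071/312777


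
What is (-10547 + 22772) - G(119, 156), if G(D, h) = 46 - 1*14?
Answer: 12193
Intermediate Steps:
G(D, h) = 32 (G(D, h) = 46 - 14 = 32)
(-10547 + 22772) - G(119, 156) = (-10547 + 22772) - 1*32 = 12225 - 32 = 12193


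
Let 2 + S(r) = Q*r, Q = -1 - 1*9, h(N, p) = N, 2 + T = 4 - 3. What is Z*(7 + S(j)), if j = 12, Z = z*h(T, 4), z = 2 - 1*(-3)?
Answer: 575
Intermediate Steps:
T = -1 (T = -2 + (4 - 3) = -2 + 1 = -1)
z = 5 (z = 2 + 3 = 5)
Z = -5 (Z = 5*(-1) = -5)
Q = -10 (Q = -1 - 9 = -10)
S(r) = -2 - 10*r
Z*(7 + S(j)) = -5*(7 + (-2 - 10*12)) = -5*(7 + (-2 - 120)) = -5*(7 - 122) = -5*(-115) = 575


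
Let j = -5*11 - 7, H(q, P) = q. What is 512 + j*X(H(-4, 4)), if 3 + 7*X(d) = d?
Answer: 574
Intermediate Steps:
X(d) = -3/7 + d/7
j = -62 (j = -55 - 7 = -62)
512 + j*X(H(-4, 4)) = 512 - 62*(-3/7 + (1/7)*(-4)) = 512 - 62*(-3/7 - 4/7) = 512 - 62*(-1) = 512 + 62 = 574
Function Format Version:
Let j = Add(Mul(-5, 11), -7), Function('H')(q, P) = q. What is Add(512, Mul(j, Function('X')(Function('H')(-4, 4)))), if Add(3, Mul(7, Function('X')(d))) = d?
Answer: 574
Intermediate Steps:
Function('X')(d) = Add(Rational(-3, 7), Mul(Rational(1, 7), d))
j = -62 (j = Add(-55, -7) = -62)
Add(512, Mul(j, Function('X')(Function('H')(-4, 4)))) = Add(512, Mul(-62, Add(Rational(-3, 7), Mul(Rational(1, 7), -4)))) = Add(512, Mul(-62, Add(Rational(-3, 7), Rational(-4, 7)))) = Add(512, Mul(-62, -1)) = Add(512, 62) = 574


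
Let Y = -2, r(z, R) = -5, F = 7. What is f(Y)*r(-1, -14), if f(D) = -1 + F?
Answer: -30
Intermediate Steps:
f(D) = 6 (f(D) = -1 + 7 = 6)
f(Y)*r(-1, -14) = 6*(-5) = -30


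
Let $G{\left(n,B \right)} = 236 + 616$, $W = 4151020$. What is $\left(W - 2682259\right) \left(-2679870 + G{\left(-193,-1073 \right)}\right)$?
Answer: $-3934837156698$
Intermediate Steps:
$G{\left(n,B \right)} = 852$
$\left(W - 2682259\right) \left(-2679870 + G{\left(-193,-1073 \right)}\right) = \left(4151020 - 2682259\right) \left(-2679870 + 852\right) = 1468761 \left(-2679018\right) = -3934837156698$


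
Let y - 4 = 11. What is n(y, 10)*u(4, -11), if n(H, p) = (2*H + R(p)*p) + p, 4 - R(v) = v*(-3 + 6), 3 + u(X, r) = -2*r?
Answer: -4180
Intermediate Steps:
y = 15 (y = 4 + 11 = 15)
u(X, r) = -3 - 2*r
R(v) = 4 - 3*v (R(v) = 4 - v*(-3 + 6) = 4 - v*3 = 4 - 3*v)
n(H, p) = p + 2*H + p*(4 - 3*p) (n(H, p) = (2*H + (4 - 3*p)*p) + p = (2*H + p*(4 - 3*p)) + p = p + 2*H + p*(4 - 3*p))
n(y, 10)*u(4, -11) = (10 + 2*15 - 1*10*(-4 + 3*10))*(-3 - 2*(-11)) = (10 + 30 - 1*10*(-4 + 30))*(-3 + 22) = (10 + 30 - 1*10*26)*19 = (10 + 30 - 260)*19 = -220*19 = -4180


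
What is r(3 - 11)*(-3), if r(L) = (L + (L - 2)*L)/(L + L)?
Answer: 27/2 ≈ 13.500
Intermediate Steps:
r(L) = (L + L*(-2 + L))/(2*L) (r(L) = (L + (-2 + L)*L)/((2*L)) = (L + L*(-2 + L))*(1/(2*L)) = (L + L*(-2 + L))/(2*L))
r(3 - 11)*(-3) = (-½ + (3 - 11)/2)*(-3) = (-½ + (½)*(-8))*(-3) = (-½ - 4)*(-3) = -9/2*(-3) = 27/2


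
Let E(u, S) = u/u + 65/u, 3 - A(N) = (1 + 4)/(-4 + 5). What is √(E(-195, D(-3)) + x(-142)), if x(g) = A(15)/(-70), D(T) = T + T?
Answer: √7665/105 ≈ 0.83381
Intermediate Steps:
A(N) = -2 (A(N) = 3 - (1 + 4)/(-4 + 5) = 3 - 5/1 = 3 - 5 = -2)
D(T) = 2*T
x(g) = 1/35 (x(g) = -2/(-70) = -2*(-1/70) = 1/35)
E(u, S) = 1 + 65/u
√(E(-195, D(-3)) + x(-142)) = √((65 - 195)/(-195) + 1/35) = √(-1/195*(-130) + 1/35) = √(⅔ + 1/35) = √(73/105) = √7665/105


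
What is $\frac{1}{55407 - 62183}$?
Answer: $- \frac{1}{6776} \approx -0.00014758$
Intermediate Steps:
$\frac{1}{55407 - 62183} = \frac{1}{-6776} = - \frac{1}{6776}$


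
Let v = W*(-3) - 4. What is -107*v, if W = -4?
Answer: -856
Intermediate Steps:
v = 8 (v = -4*(-3) - 4 = 12 - 4 = 8)
-107*v = -107*8 = -856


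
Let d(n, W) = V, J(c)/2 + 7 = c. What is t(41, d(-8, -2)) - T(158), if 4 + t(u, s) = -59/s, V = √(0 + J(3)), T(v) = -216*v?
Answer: 34124 + 59*I*√2/4 ≈ 34124.0 + 20.86*I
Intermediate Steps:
J(c) = -14 + 2*c
V = 2*I*√2 (V = √(0 + (-14 + 2*3)) = √(0 + (-14 + 6)) = √(0 - 8) = √(-8) = 2*I*√2 ≈ 2.8284*I)
d(n, W) = 2*I*√2
t(u, s) = -4 - 59/s
t(41, d(-8, -2)) - T(158) = (-4 - 59*(-I*√2/4)) - (-216)*158 = (-4 - (-59)*I*√2/4) - 1*(-34128) = (-4 + 59*I*√2/4) + 34128 = 34124 + 59*I*√2/4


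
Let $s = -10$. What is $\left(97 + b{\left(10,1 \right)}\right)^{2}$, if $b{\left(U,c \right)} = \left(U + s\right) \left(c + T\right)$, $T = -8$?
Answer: $9409$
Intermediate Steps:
$b{\left(U,c \right)} = \left(-10 + U\right) \left(-8 + c\right)$ ($b{\left(U,c \right)} = \left(U - 10\right) \left(c - 8\right) = \left(-10 + U\right) \left(-8 + c\right)$)
$\left(97 + b{\left(10,1 \right)}\right)^{2} = \left(97 + \left(80 - 10 - 80 + 10 \cdot 1\right)\right)^{2} = \left(97 + \left(80 - 10 - 80 + 10\right)\right)^{2} = \left(97 + 0\right)^{2} = 97^{2} = 9409$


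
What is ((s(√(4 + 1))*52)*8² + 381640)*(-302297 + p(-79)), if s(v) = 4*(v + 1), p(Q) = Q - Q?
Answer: -119392804744 - 4024177664*√5 ≈ -1.2839e+11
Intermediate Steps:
p(Q) = 0
s(v) = 4 + 4*v (s(v) = 4*(1 + v) = 4 + 4*v)
((s(√(4 + 1))*52)*8² + 381640)*(-302297 + p(-79)) = (((4 + 4*√(4 + 1))*52)*8² + 381640)*(-302297 + 0) = (((4 + 4*√5)*52)*64 + 381640)*(-302297) = ((208 + 208*√5)*64 + 381640)*(-302297) = ((13312 + 13312*√5) + 381640)*(-302297) = (394952 + 13312*√5)*(-302297) = -119392804744 - 4024177664*√5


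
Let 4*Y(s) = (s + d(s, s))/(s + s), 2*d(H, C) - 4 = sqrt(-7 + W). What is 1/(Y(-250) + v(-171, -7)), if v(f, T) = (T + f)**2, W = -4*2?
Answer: 506945984000/16062139418358031 + 4000*I*sqrt(15)/16062139418358031 ≈ 3.1562e-5 + 9.645e-13*I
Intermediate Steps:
W = -8
d(H, C) = 2 + I*sqrt(15)/2 (d(H, C) = 2 + sqrt(-7 - 8)/2 = 2 + sqrt(-15)/2 = 2 + (I*sqrt(15))/2 = 2 + I*sqrt(15)/2)
Y(s) = (2 + s + I*sqrt(15)/2)/(8*s) (Y(s) = ((s + (2 + I*sqrt(15)/2))/(s + s))/4 = ((2 + s + I*sqrt(15)/2)/((2*s)))/4 = ((2 + s + I*sqrt(15)/2)*(1/(2*s)))/4 = ((2 + s + I*sqrt(15)/2)/(2*s))/4 = (2 + s + I*sqrt(15)/2)/(8*s))
1/(Y(-250) + v(-171, -7)) = 1/((1/16)*(4 + 2*(-250) + I*sqrt(15))/(-250) + (-7 - 171)**2) = 1/((1/16)*(-1/250)*(4 - 500 + I*sqrt(15)) + (-178)**2) = 1/((1/16)*(-1/250)*(-496 + I*sqrt(15)) + 31684) = 1/((31/250 - I*sqrt(15)/4000) + 31684) = 1/(7921031/250 - I*sqrt(15)/4000)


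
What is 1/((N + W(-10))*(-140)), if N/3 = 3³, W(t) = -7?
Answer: -1/10360 ≈ -9.6525e-5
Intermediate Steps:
N = 81 (N = 3*3³ = 3*27 = 81)
1/((N + W(-10))*(-140)) = 1/((81 - 7)*(-140)) = 1/(74*(-140)) = 1/(-10360) = -1/10360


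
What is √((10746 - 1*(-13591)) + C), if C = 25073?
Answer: 9*√610 ≈ 222.28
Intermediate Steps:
√((10746 - 1*(-13591)) + C) = √((10746 - 1*(-13591)) + 25073) = √((10746 + 13591) + 25073) = √(24337 + 25073) = √49410 = 9*√610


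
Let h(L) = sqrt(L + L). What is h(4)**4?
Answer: 64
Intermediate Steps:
h(L) = sqrt(2)*sqrt(L) (h(L) = sqrt(2*L) = sqrt(2)*sqrt(L))
h(4)**4 = (sqrt(2)*sqrt(4))**4 = (sqrt(2)*2)**4 = (2*sqrt(2))**4 = 64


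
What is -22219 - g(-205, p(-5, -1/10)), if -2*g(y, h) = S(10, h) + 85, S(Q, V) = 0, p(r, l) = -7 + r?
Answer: -44353/2 ≈ -22177.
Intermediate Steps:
g(y, h) = -85/2 (g(y, h) = -(0 + 85)/2 = -1/2*85 = -85/2)
-22219 - g(-205, p(-5, -1/10)) = -22219 - 1*(-85/2) = -22219 + 85/2 = -44353/2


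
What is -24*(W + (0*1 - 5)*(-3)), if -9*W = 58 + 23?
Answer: -144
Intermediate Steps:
W = -9 (W = -(58 + 23)/9 = -⅑*81 = -9)
-24*(W + (0*1 - 5)*(-3)) = -24*(-9 + (0*1 - 5)*(-3)) = -24*(-9 + (0 - 5)*(-3)) = -24*(-9 - 5*(-3)) = -24*(-9 + 15) = -24*6 = -144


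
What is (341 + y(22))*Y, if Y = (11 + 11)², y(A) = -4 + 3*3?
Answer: 167464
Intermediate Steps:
y(A) = 5 (y(A) = -4 + 9 = 5)
Y = 484 (Y = 22² = 484)
(341 + y(22))*Y = (341 + 5)*484 = 346*484 = 167464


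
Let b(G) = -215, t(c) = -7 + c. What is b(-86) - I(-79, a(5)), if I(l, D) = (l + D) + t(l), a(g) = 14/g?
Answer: -264/5 ≈ -52.800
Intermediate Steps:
I(l, D) = -7 + D + 2*l (I(l, D) = (l + D) + (-7 + l) = (D + l) + (-7 + l) = -7 + D + 2*l)
b(-86) - I(-79, a(5)) = -215 - (-7 + 14/5 + 2*(-79)) = -215 - (-7 + 14*(1/5) - 158) = -215 - (-7 + 14/5 - 158) = -215 - 1*(-811/5) = -215 + 811/5 = -264/5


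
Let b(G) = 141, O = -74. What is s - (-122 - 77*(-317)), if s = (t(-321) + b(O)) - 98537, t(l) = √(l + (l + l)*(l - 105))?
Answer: -122683 + √273171 ≈ -1.2216e+5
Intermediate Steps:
t(l) = √(l + 2*l*(-105 + l)) (t(l) = √(l + (2*l)*(-105 + l)) = √(l + 2*l*(-105 + l)))
s = -98396 + √273171 (s = (√(-321*(-209 + 2*(-321))) + 141) - 98537 = (√(-321*(-209 - 642)) + 141) - 98537 = (√(-321*(-851)) + 141) - 98537 = (√273171 + 141) - 98537 = (141 + √273171) - 98537 = -98396 + √273171 ≈ -97873.)
s - (-122 - 77*(-317)) = (-98396 + √273171) - (-122 - 77*(-317)) = (-98396 + √273171) - (-122 + 24409) = (-98396 + √273171) - 1*24287 = (-98396 + √273171) - 24287 = -122683 + √273171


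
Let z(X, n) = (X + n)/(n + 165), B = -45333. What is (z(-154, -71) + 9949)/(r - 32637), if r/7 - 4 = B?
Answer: -934981/32894360 ≈ -0.028424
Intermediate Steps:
r = -317303 (r = 28 + 7*(-45333) = 28 - 317331 = -317303)
z(X, n) = (X + n)/(165 + n)
(z(-154, -71) + 9949)/(r - 32637) = ((-154 - 71)/(165 - 71) + 9949)/(-317303 - 32637) = (-225/94 + 9949)/(-349940) = ((1/94)*(-225) + 9949)*(-1/349940) = (-225/94 + 9949)*(-1/349940) = (934981/94)*(-1/349940) = -934981/32894360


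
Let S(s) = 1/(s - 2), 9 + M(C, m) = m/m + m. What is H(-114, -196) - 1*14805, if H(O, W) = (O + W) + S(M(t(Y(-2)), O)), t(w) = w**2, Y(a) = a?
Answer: -1874261/124 ≈ -15115.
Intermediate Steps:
M(C, m) = -8 + m (M(C, m) = -9 + (m/m + m) = -9 + (1 + m) = -8 + m)
S(s) = 1/(-2 + s)
H(O, W) = O + W + 1/(-10 + O) (H(O, W) = (O + W) + 1/(-2 + (-8 + O)) = (O + W) + 1/(-10 + O) = O + W + 1/(-10 + O))
H(-114, -196) - 1*14805 = (1 + (-10 - 114)*(-114 - 196))/(-10 - 114) - 1*14805 = (1 - 124*(-310))/(-124) - 14805 = -(1 + 38440)/124 - 14805 = -1/124*38441 - 14805 = -38441/124 - 14805 = -1874261/124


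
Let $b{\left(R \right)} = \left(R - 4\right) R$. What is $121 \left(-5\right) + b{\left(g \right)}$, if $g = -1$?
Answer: $-600$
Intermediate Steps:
$b{\left(R \right)} = R \left(-4 + R\right)$ ($b{\left(R \right)} = \left(-4 + R\right) R = R \left(-4 + R\right)$)
$121 \left(-5\right) + b{\left(g \right)} = 121 \left(-5\right) - \left(-4 - 1\right) = -605 - -5 = -605 + 5 = -600$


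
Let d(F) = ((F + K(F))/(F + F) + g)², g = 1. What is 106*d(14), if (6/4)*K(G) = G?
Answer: 6413/18 ≈ 356.28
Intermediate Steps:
K(G) = 2*G/3
d(F) = 121/36 (d(F) = ((F + 2*F/3)/(F + F) + 1)² = ((5*F/3)/((2*F)) + 1)² = ((5*F/3)*(1/(2*F)) + 1)² = (⅚ + 1)² = (11/6)² = 121/36)
106*d(14) = 106*(121/36) = 6413/18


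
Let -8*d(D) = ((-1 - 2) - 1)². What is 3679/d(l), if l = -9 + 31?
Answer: -3679/2 ≈ -1839.5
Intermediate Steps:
l = 22
d(D) = -2 (d(D) = -((-1 - 2) - 1)²/8 = -(-3 - 1)²/8 = -⅛*(-4)² = -⅛*16 = -2)
3679/d(l) = 3679/(-2) = 3679*(-½) = -3679/2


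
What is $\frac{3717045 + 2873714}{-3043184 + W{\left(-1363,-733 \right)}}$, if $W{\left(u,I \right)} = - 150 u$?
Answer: $- \frac{6590759}{2838734} \approx -2.3217$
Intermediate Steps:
$\frac{3717045 + 2873714}{-3043184 + W{\left(-1363,-733 \right)}} = \frac{3717045 + 2873714}{-3043184 - -204450} = \frac{6590759}{-3043184 + 204450} = \frac{6590759}{-2838734} = 6590759 \left(- \frac{1}{2838734}\right) = - \frac{6590759}{2838734}$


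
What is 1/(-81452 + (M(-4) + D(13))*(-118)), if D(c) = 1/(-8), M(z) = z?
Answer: -4/323861 ≈ -1.2351e-5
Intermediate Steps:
D(c) = -⅛
1/(-81452 + (M(-4) + D(13))*(-118)) = 1/(-81452 + (-4 - ⅛)*(-118)) = 1/(-81452 - 33/8*(-118)) = 1/(-81452 + 1947/4) = 1/(-323861/4) = -4/323861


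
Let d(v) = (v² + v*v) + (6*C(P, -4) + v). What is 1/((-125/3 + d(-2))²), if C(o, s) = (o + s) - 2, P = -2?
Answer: 9/63001 ≈ 0.00014285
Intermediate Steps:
C(o, s) = -2 + o + s
d(v) = -48 + v + 2*v² (d(v) = (v² + v*v) + (6*(-2 - 2 - 4) + v) = (v² + v²) + (6*(-8) + v) = 2*v² + (-48 + v) = -48 + v + 2*v²)
1/((-125/3 + d(-2))²) = 1/((-125/3 + (-48 - 2 + 2*(-2)²))²) = 1/((-125*⅓ + (-48 - 2 + 2*4))²) = 1/((-125/3 + (-48 - 2 + 8))²) = 1/((-125/3 - 42)²) = 1/((-251/3)²) = 1/(63001/9) = 9/63001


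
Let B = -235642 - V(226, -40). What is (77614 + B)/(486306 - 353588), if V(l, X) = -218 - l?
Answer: -78792/66359 ≈ -1.1874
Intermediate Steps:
B = -235198 (B = -235642 - (-218 - 1*226) = -235642 - (-218 - 226) = -235642 - 1*(-444) = -235642 + 444 = -235198)
(77614 + B)/(486306 - 353588) = (77614 - 235198)/(486306 - 353588) = -157584/132718 = -157584*1/132718 = -78792/66359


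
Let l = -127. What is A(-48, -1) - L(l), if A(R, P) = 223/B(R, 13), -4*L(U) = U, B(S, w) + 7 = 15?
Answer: -31/8 ≈ -3.8750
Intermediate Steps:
B(S, w) = 8 (B(S, w) = -7 + 15 = 8)
L(U) = -U/4
A(R, P) = 223/8
A(-48, -1) - L(l) = 223/8 - (-1)*(-127)/4 = 223/8 - 1*127/4 = 223/8 - 127/4 = -31/8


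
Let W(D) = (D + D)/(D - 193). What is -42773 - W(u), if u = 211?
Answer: -385168/9 ≈ -42796.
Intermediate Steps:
W(D) = 2*D/(-193 + D) (W(D) = (2*D)/(-193 + D) = 2*D/(-193 + D))
-42773 - W(u) = -42773 - 2*211/(-193 + 211) = -42773 - 2*211/18 = -42773 - 1*211/9 = -42773 - 211/9 = -385168/9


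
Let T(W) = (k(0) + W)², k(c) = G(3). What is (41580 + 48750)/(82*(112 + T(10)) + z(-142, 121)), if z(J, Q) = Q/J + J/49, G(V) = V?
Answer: 209505380/53433381 ≈ 3.9209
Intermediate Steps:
k(c) = 3
z(J, Q) = J/49 + Q/J (z(J, Q) = Q/J + J*(1/49) = Q/J + J/49 = J/49 + Q/J)
T(W) = (3 + W)²
(41580 + 48750)/(82*(112 + T(10)) + z(-142, 121)) = (41580 + 48750)/(82*(112 + (3 + 10)²) + ((1/49)*(-142) + 121/(-142))) = 90330/(82*(112 + 13²) + (-142/49 + 121*(-1/142))) = 90330/(82*(112 + 169) + (-142/49 - 121/142)) = 90330/(82*281 - 26093/6958) = 90330/(23042 - 26093/6958) = 90330/(160300143/6958) = 90330*(6958/160300143) = 209505380/53433381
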